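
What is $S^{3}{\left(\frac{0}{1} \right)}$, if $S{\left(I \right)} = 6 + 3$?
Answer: $729$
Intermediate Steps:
$S{\left(I \right)} = 9$
$S^{3}{\left(\frac{0}{1} \right)} = 9^{3} = 729$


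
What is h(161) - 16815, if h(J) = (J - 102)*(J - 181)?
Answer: -17995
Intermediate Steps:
h(J) = (-181 + J)*(-102 + J) (h(J) = (-102 + J)*(-181 + J) = (-181 + J)*(-102 + J))
h(161) - 16815 = (18462 + 161² - 283*161) - 16815 = (18462 + 25921 - 45563) - 16815 = -1180 - 16815 = -17995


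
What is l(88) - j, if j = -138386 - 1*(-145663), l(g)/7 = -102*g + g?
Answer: -69493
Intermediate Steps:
l(g) = -707*g (l(g) = 7*(-102*g + g) = 7*(-101*g) = -707*g)
j = 7277 (j = -138386 + 145663 = 7277)
l(88) - j = -707*88 - 1*7277 = -62216 - 7277 = -69493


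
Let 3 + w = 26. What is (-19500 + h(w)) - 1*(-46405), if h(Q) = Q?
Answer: 26928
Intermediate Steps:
w = 23 (w = -3 + 26 = 23)
(-19500 + h(w)) - 1*(-46405) = (-19500 + 23) - 1*(-46405) = -19477 + 46405 = 26928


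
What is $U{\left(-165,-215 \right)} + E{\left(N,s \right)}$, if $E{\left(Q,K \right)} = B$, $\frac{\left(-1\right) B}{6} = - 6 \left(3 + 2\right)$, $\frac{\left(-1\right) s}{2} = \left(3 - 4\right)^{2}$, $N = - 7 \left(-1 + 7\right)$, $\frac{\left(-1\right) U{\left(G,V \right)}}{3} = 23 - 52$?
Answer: $267$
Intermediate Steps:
$U{\left(G,V \right)} = 87$ ($U{\left(G,V \right)} = - 3 \left(23 - 52\right) = \left(-3\right) \left(-29\right) = 87$)
$N = -42$ ($N = \left(-7\right) 6 = -42$)
$s = -2$ ($s = - 2 \left(3 - 4\right)^{2} = - 2 \left(-1\right)^{2} = \left(-2\right) 1 = -2$)
$B = 180$ ($B = - 6 \left(- 6 \left(3 + 2\right)\right) = - 6 \left(\left(-6\right) 5\right) = \left(-6\right) \left(-30\right) = 180$)
$E{\left(Q,K \right)} = 180$
$U{\left(-165,-215 \right)} + E{\left(N,s \right)} = 87 + 180 = 267$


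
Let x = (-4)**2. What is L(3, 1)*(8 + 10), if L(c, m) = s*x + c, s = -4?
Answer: -1098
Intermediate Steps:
x = 16
L(c, m) = -64 + c (L(c, m) = -4*16 + c = -64 + c)
L(3, 1)*(8 + 10) = (-64 + 3)*(8 + 10) = -61*18 = -1098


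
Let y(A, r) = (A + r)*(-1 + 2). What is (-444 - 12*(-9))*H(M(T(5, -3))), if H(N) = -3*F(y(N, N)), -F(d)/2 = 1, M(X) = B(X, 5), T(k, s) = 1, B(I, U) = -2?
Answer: -2016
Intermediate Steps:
M(X) = -2
y(A, r) = A + r (y(A, r) = (A + r)*1 = A + r)
F(d) = -2 (F(d) = -2*1 = -2)
H(N) = 6 (H(N) = -3*(-2) = 6)
(-444 - 12*(-9))*H(M(T(5, -3))) = (-444 - 12*(-9))*6 = (-444 + 108)*6 = -336*6 = -2016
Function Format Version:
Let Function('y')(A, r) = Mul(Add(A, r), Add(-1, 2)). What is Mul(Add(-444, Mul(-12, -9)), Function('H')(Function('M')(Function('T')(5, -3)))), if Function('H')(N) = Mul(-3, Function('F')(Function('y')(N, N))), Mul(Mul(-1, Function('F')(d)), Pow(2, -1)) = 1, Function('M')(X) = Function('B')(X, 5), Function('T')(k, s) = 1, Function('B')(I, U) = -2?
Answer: -2016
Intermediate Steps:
Function('M')(X) = -2
Function('y')(A, r) = Add(A, r) (Function('y')(A, r) = Mul(Add(A, r), 1) = Add(A, r))
Function('F')(d) = -2 (Function('F')(d) = Mul(-2, 1) = -2)
Function('H')(N) = 6 (Function('H')(N) = Mul(-3, -2) = 6)
Mul(Add(-444, Mul(-12, -9)), Function('H')(Function('M')(Function('T')(5, -3)))) = Mul(Add(-444, Mul(-12, -9)), 6) = Mul(Add(-444, 108), 6) = Mul(-336, 6) = -2016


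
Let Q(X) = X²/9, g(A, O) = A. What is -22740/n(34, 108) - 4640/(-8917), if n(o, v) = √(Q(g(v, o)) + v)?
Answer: 4640/8917 - 3790*√39/39 ≈ -606.37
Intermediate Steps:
Q(X) = X²/9 (Q(X) = X²*(⅑) = X²/9)
n(o, v) = √(v + v²/9) (n(o, v) = √(v²/9 + v) = √(v + v²/9))
-22740/n(34, 108) - 4640/(-8917) = -22740*√3/(6*√(9 + 108)) - 4640/(-8917) = -22740*√39/234 - 4640*(-1/8917) = -22740*√39/234 + 4640/8917 = -3790*√39/39 + 4640/8917 = 4640/8917 - 3790*√39/39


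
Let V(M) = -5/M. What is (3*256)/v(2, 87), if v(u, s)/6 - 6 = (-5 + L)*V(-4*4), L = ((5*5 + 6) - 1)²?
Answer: 2048/4571 ≈ 0.44804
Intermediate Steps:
L = 900 (L = ((25 + 6) - 1)² = (31 - 1)² = 30² = 900)
v(u, s) = 13713/8 (v(u, s) = 36 + 6*((-5 + 900)*(-5/((-4*4)))) = 36 + 6*(895*(-5/(-16))) = 36 + 6*(895*(-5*(-1/16))) = 36 + 6*(895*(5/16)) = 36 + 6*(4475/16) = 36 + 13425/8 = 13713/8)
(3*256)/v(2, 87) = (3*256)/(13713/8) = 768*(8/13713) = 2048/4571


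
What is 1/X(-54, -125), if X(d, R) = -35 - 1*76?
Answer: -1/111 ≈ -0.0090090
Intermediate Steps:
X(d, R) = -111 (X(d, R) = -35 - 76 = -111)
1/X(-54, -125) = 1/(-111) = -1/111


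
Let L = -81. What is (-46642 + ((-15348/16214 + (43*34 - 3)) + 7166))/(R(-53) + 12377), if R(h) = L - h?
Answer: -308211493/100113343 ≈ -3.0786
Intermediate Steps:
R(h) = -81 - h
(-46642 + ((-15348/16214 + (43*34 - 3)) + 7166))/(R(-53) + 12377) = (-46642 + ((-15348/16214 + (43*34 - 3)) + 7166))/((-81 - 1*(-53)) + 12377) = (-46642 + ((-15348*1/16214 + (1462 - 3)) + 7166))/((-81 + 53) + 12377) = (-46642 + ((-7674/8107 + 1459) + 7166))/(-28 + 12377) = (-46642 + (11820439/8107 + 7166))/12349 = (-46642 + 69915201/8107)*(1/12349) = -308211493/8107*1/12349 = -308211493/100113343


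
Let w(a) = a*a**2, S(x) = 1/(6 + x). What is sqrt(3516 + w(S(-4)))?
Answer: sqrt(56258)/4 ≈ 59.297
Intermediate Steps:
w(a) = a**3
sqrt(3516 + w(S(-4))) = sqrt(3516 + (1/(6 - 4))**3) = sqrt(3516 + (1/2)**3) = sqrt(3516 + 1/8) = sqrt(28129/8) = sqrt(56258)/4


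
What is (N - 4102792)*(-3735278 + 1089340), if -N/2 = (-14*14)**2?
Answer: 11059025967312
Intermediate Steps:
N = -76832 (N = -2*(-14*14)**2 = -2*(-196)**2 = -2*38416 = -76832)
(N - 4102792)*(-3735278 + 1089340) = (-76832 - 4102792)*(-3735278 + 1089340) = -4179624*(-2645938) = 11059025967312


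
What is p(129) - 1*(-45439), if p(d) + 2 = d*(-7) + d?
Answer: 44663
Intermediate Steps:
p(d) = -2 - 6*d (p(d) = -2 + (d*(-7) + d) = -2 + (-7*d + d) = -2 - 6*d)
p(129) - 1*(-45439) = (-2 - 6*129) - 1*(-45439) = (-2 - 774) + 45439 = -776 + 45439 = 44663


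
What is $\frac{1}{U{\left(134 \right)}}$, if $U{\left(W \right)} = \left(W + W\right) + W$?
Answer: $\frac{1}{402} \approx 0.0024876$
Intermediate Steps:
$U{\left(W \right)} = 3 W$ ($U{\left(W \right)} = 2 W + W = 3 W$)
$\frac{1}{U{\left(134 \right)}} = \frac{1}{3 \cdot 134} = \frac{1}{402}$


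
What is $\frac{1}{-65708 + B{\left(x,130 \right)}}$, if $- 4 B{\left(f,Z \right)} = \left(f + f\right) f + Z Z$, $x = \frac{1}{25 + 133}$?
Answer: $- \frac{49928}{3491614825} \approx -1.4299 \cdot 10^{-5}$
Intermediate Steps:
$x = \frac{1}{158} \approx 0.0063291$
$B{\left(f,Z \right)} = - \frac{f^{2}}{2} - \frac{Z^{2}}{4}$ ($B{\left(f,Z \right)} = - \frac{\left(f + f\right) f + Z Z}{4} = - \frac{2 f f + Z^{2}}{4} = - \frac{2 f^{2} + Z^{2}}{4} = - \frac{Z^{2} + 2 f^{2}}{4} = - \frac{f^{2}}{2} - \frac{Z^{2}}{4}$)
$\frac{1}{-65708 + B{\left(x,130 \right)}} = \frac{1}{-65708 - \left(4225 + \frac{1}{49928}\right)} = \frac{1}{-65708 - \frac{210945801}{49928}} = \frac{1}{- \frac{3491614825}{49928}} = - \frac{49928}{3491614825}$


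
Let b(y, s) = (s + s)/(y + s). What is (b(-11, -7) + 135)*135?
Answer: 18330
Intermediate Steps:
b(y, s) = 2*s/(s + y) (b(y, s) = (2*s)/(s + y) = 2*s/(s + y))
(b(-11, -7) + 135)*135 = (2*(-7)/(-7 - 11) + 135)*135 = (2*(-7)/(-18) + 135)*135 = (2*(-7)*(-1/18) + 135)*135 = (7/9 + 135)*135 = (1222/9)*135 = 18330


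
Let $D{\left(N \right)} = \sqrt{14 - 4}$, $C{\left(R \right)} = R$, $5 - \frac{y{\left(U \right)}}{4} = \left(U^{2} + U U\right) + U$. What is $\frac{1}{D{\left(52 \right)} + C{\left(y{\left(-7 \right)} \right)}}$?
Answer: $- \frac{172}{59163} - \frac{\sqrt{10}}{118326} \approx -0.0029339$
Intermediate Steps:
$y{\left(U \right)} = 20 - 8 U^{2} - 4 U$ ($y{\left(U \right)} = 20 - 4 \left(\left(U^{2} + U U\right) + U\right) = 20 - 4 \left(\left(U^{2} + U^{2}\right) + U\right) = 20 - 4 \left(2 U^{2} + U\right) = 20 - 4 \left(U + 2 U^{2}\right) = 20 - \left(4 U + 8 U^{2}\right) = 20 - 8 U^{2} - 4 U$)
$D{\left(N \right)} = \sqrt{10}$
$\frac{1}{D{\left(52 \right)} + C{\left(y{\left(-7 \right)} \right)}} = \frac{1}{\sqrt{10} - \left(-48 + 392\right)} = \frac{1}{\sqrt{10} + \left(20 - 392 + 28\right)} = \frac{1}{\sqrt{10} - 344} = \frac{1}{-344 + \sqrt{10}}$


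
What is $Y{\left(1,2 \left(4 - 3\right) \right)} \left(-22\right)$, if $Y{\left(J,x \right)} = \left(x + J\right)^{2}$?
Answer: $-198$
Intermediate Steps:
$Y{\left(J,x \right)} = \left(J + x\right)^{2}$
$Y{\left(1,2 \left(4 - 3\right) \right)} \left(-22\right) = \left(1 + 2 \left(4 - 3\right)\right)^{2} \left(-22\right) = \left(1 + 2 \cdot 1\right)^{2} \left(-22\right) = \left(1 + 2\right)^{2} \left(-22\right) = 3^{2} \left(-22\right) = 9 \left(-22\right) = -198$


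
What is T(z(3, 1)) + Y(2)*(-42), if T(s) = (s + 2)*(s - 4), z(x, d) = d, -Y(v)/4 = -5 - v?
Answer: -1185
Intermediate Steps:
Y(v) = 20 + 4*v (Y(v) = -4*(-5 - v) = 20 + 4*v)
T(s) = (-4 + s)*(2 + s) (T(s) = (2 + s)*(-4 + s) = (-4 + s)*(2 + s))
T(z(3, 1)) + Y(2)*(-42) = (-8 + 1**2 - 2*1) + (20 + 4*2)*(-42) = (-8 + 1 - 2) + (20 + 8)*(-42) = -9 + 28*(-42) = -9 - 1176 = -1185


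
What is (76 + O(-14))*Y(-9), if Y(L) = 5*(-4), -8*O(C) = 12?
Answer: -1490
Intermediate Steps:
O(C) = -3/2 (O(C) = -1/8*12 = -3/2)
Y(L) = -20
(76 + O(-14))*Y(-9) = (76 - 3/2)*(-20) = (149/2)*(-20) = -1490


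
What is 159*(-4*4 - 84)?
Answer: -15900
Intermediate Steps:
159*(-4*4 - 84) = 159*(-16 - 84) = 159*(-100) = -15900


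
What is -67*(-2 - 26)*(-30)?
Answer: -56280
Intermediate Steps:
-67*(-2 - 26)*(-30) = -67*(-28)*(-30) = 1876*(-30) = -56280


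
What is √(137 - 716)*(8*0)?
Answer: 0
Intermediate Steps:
√(137 - 716)*(8*0) = √(-579)*0 = (I*√579)*0 = 0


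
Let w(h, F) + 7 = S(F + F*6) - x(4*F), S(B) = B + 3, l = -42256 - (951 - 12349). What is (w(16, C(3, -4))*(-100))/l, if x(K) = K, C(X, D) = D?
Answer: -800/15429 ≈ -0.051850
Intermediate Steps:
l = -30858 (l = -42256 - 1*(-11398) = -42256 + 11398 = -30858)
S(B) = 3 + B
w(h, F) = -4 + 3*F (w(h, F) = -7 + ((3 + (F + F*6)) - 4*F) = -7 + ((3 + (F + 6*F)) - 4*F) = -7 + ((3 + 7*F) - 4*F) = -7 + (3 + 3*F) = -4 + 3*F)
(w(16, C(3, -4))*(-100))/l = ((-4 + 3*(-4))*(-100))/(-30858) = ((-4 - 12)*(-100))*(-1/30858) = -16*(-100)*(-1/30858) = 1600*(-1/30858) = -800/15429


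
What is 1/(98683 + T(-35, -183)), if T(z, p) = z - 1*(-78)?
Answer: 1/98726 ≈ 1.0129e-5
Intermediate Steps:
T(z, p) = 78 + z (T(z, p) = z + 78 = 78 + z)
1/(98683 + T(-35, -183)) = 1/(98683 + (78 - 35)) = 1/(98683 + 43) = 1/98726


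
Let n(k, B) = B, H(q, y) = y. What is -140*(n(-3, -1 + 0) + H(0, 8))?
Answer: -980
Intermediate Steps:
-140*(n(-3, -1 + 0) + H(0, 8)) = -140*((-1 + 0) + 8) = -140*(-1 + 8) = -140*7 = -980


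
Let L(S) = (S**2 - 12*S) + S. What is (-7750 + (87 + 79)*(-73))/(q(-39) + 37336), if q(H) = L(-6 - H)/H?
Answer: -129142/242563 ≈ -0.53241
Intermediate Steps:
L(S) = S**2 - 11*S
q(H) = (-17 - H)*(-6 - H)/H (q(H) = ((-6 - H)*(-11 + (-6 - H)))/H = ((-6 - H)*(-17 - H))/H = ((-17 - H)*(-6 - H))/H = (-17 - H)*(-6 - H)/H)
(-7750 + (87 + 79)*(-73))/(q(-39) + 37336) = (-7750 + (87 + 79)*(-73))/((23 - 39 + 102/(-39)) + 37336) = (-7750 + 166*(-73))/((23 - 39 + 102*(-1/39)) + 37336) = (-7750 - 12118)/((23 - 39 - 34/13) + 37336) = -19868/(-242/13 + 37336) = -19868/485126/13 = -19868*13/485126 = -129142/242563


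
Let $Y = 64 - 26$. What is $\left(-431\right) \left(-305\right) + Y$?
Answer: $131493$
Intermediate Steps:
$Y = 38$
$\left(-431\right) \left(-305\right) + Y = \left(-431\right) \left(-305\right) + 38 = 131455 + 38 = 131493$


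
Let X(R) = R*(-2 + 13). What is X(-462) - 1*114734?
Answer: -119816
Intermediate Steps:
X(R) = 11*R (X(R) = R*11 = 11*R)
X(-462) - 1*114734 = 11*(-462) - 1*114734 = -5082 - 114734 = -119816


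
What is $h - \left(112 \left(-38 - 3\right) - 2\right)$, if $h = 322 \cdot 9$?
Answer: $7492$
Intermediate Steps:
$h = 2898$
$h - \left(112 \left(-38 - 3\right) - 2\right) = 2898 - \left(112 \left(-38 - 3\right) - 2\right) = 2898 - \left(112 \left(-41\right) - 2\right) = 2898 - \left(-4592 - 2\right) = 2898 - -4594 = 2898 + 4594 = 7492$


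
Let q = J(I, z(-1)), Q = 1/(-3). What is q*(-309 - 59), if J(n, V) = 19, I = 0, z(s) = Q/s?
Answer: -6992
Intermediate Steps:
Q = -⅓ ≈ -0.33333
z(s) = -1/(3*s)
q = 19
q*(-309 - 59) = 19*(-309 - 59) = 19*(-368) = -6992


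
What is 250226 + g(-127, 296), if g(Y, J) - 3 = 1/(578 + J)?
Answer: 218700147/874 ≈ 2.5023e+5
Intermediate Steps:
g(Y, J) = 3 + 1/(578 + J)
250226 + g(-127, 296) = 250226 + (1735 + 3*296)/(578 + 296) = 250226 + (1735 + 888)/874 = 250226 + (1/874)*2623 = 250226 + 2623/874 = 218700147/874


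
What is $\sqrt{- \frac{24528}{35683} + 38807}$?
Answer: $\frac{\sqrt{49411165475999}}{35683} \approx 196.99$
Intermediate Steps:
$\sqrt{- \frac{24528}{35683} + 38807} = \sqrt{\frac{1384725653}{35683}} = \frac{\sqrt{49411165475999}}{35683}$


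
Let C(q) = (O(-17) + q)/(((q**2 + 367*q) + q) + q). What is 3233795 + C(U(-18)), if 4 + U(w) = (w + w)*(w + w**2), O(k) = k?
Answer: 379563518994863/117374020 ≈ 3.2338e+6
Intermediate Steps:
U(w) = -4 + 2*w*(w + w**2) (U(w) = -4 + (w + w)*(w + w**2) = -4 + (2*w)*(w + w**2) = -4 + 2*w*(w + w**2))
C(q) = (-17 + q)/(q**2 + 369*q) (C(q) = (-17 + q)/(((q**2 + 367*q) + q) + q) = (-17 + q)/((q**2 + 368*q) + q) = (-17 + q)/(q**2 + 369*q))
3233795 + C(U(-18)) = 3233795 + (-17 + (-4 + 2*(-18)**2 + 2*(-18)**3))/((-4 + 2*(-18)**2 + 2*(-18)**3)*(369 + (-4 + 2*(-18)**2 + 2*(-18)**3))) = 3233795 + (-17 + (-4 + 2*324 + 2*(-5832)))/((-4 + 2*324 + 2*(-5832))*(369 + (-4 + 2*324 + 2*(-5832)))) = 3233795 + (-17 + (-4 + 648 - 11664))/((-4 + 648 - 11664)*(369 + (-4 + 648 - 11664))) = 3233795 + (-17 - 11020)/((-11020)*(369 - 11020)) = 3233795 - 1/11020*(-11037)/(-10651) = 3233795 - 1/11020*(-1/10651)*(-11037) = 3233795 - 11037/117374020 = 379563518994863/117374020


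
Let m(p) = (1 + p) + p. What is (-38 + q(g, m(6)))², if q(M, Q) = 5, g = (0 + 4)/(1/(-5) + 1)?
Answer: 1089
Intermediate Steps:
m(p) = 1 + 2*p
g = 5 (g = 4/(-⅕ + 1) = 4/(⅘) = 4*(5/4) = 5)
(-38 + q(g, m(6)))² = (-38 + 5)² = (-33)² = 1089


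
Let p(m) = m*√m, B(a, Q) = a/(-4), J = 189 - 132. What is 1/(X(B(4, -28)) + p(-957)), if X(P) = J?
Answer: 19/292156914 + 319*I*√957/292156914 ≈ 6.5034e-8 + 3.3778e-5*I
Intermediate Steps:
J = 57
B(a, Q) = -a/4 (B(a, Q) = a*(-¼) = -a/4)
X(P) = 57
p(m) = m^(3/2)
1/(X(B(4, -28)) + p(-957)) = 1/(57 + (-957)^(3/2)) = 1/(57 - 957*I*√957)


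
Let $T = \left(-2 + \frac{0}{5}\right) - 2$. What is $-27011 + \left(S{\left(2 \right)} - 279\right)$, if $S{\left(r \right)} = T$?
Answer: $-27294$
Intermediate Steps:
$T = -4$ ($T = \left(-2 + 0 \cdot \frac{1}{5}\right) - 2 = \left(-2 + 0\right) - 2 = -2 - 2 = -4$)
$S{\left(r \right)} = -4$
$-27011 + \left(S{\left(2 \right)} - 279\right) = -27011 - 283 = -27294$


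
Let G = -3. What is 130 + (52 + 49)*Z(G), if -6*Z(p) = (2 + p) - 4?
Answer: 1285/6 ≈ 214.17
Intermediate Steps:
Z(p) = 1/3 - p/6 (Z(p) = -((2 + p) - 4)/6 = -(-2 + p)/6 = 1/3 - p/6)
130 + (52 + 49)*Z(G) = 130 + (52 + 49)*(1/3 - 1/6*(-3)) = 130 + 101*(1/3 + 1/2) = 130 + 101*(5/6) = 130 + 505/6 = 1285/6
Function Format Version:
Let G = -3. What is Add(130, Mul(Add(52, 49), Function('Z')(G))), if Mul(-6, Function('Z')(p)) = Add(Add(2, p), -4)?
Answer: Rational(1285, 6) ≈ 214.17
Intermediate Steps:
Function('Z')(p) = Add(Rational(1, 3), Mul(Rational(-1, 6), p)) (Function('Z')(p) = Mul(Rational(-1, 6), Add(Add(2, p), -4)) = Mul(Rational(-1, 6), Add(-2, p)) = Add(Rational(1, 3), Mul(Rational(-1, 6), p)))
Add(130, Mul(Add(52, 49), Function('Z')(G))) = Add(130, Mul(Add(52, 49), Add(Rational(1, 3), Mul(Rational(-1, 6), -3)))) = Add(130, Mul(101, Add(Rational(1, 3), Rational(1, 2)))) = Add(130, Mul(101, Rational(5, 6))) = Add(130, Rational(505, 6)) = Rational(1285, 6)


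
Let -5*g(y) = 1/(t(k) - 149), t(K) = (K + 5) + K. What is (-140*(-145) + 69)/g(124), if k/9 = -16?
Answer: 43997040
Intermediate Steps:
k = -144 (k = 9*(-16) = -144)
t(K) = 5 + 2*K (t(K) = (5 + K) + K = 5 + 2*K)
g(y) = 1/2160 (g(y) = -1/(5*((5 + 2*(-144)) - 149)) = -1/(5*((5 - 288) - 149)) = -1/(5*(-283 - 149)) = -⅕/(-432) = -⅕*(-1/432) = 1/2160)
(-140*(-145) + 69)/g(124) = (-140*(-145) + 69)/(1/2160) = (20300 + 69)*2160 = 20369*2160 = 43997040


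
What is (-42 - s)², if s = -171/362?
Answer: 225991089/131044 ≈ 1724.5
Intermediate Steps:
s = -171/362 (s = -171*1/362 = -171/362 ≈ -0.47238)
(-42 - s)² = (-42 - 1*(-171/362))² = (-42 + 171/362)² = (-15033/362)² = 225991089/131044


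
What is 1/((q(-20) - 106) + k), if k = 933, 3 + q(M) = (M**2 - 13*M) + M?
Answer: 1/1464 ≈ 0.00068306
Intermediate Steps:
q(M) = -3 + M**2 - 12*M (q(M) = -3 + ((M**2 - 13*M) + M) = -3 + (M**2 - 12*M) = -3 + M**2 - 12*M)
1/((q(-20) - 106) + k) = 1/(((-3 + (-20)**2 - 12*(-20)) - 106) + 933) = 1/(((-3 + 400 + 240) - 106) + 933) = 1/((637 - 106) + 933) = 1/(531 + 933) = 1/1464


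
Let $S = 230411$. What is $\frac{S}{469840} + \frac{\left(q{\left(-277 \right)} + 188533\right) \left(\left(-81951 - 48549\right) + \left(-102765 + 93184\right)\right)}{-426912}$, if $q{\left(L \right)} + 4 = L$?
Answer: $\frac{387188357322341}{6268135440} \approx 61771.0$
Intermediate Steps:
$q{\left(L \right)} = -4 + L$
$\frac{S}{469840} + \frac{\left(q{\left(-277 \right)} + 188533\right) \left(\left(-81951 - 48549\right) + \left(-102765 + 93184\right)\right)}{-426912} = \frac{230411}{469840} + \frac{\left(\left(-4 - 277\right) + 188533\right) \left(\left(-81951 - 48549\right) + \left(-102765 + 93184\right)\right)}{-426912} = 230411 \cdot \frac{1}{469840} + \left(-281 + 188533\right) \left(-130500 - 9581\right) \left(- \frac{1}{426912}\right) = \frac{230411}{469840} + 188252 \left(-140081\right) \left(- \frac{1}{426912}\right) = \frac{230411}{469840} - - \frac{6592632103}{106728} = \frac{230411}{469840} + \frac{6592632103}{106728} = \frac{387188357322341}{6268135440}$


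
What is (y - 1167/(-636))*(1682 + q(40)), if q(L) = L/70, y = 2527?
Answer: 3157169457/742 ≈ 4.2549e+6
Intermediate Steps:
q(L) = L/70 (q(L) = L*(1/70) = L/70)
(y - 1167/(-636))*(1682 + q(40)) = (2527 - 1167/(-636))*(1682 + (1/70)*40) = (2527 - 1167*(-1/636))*(1682 + 4/7) = (2527 + 389/212)*(11778/7) = (536113/212)*(11778/7) = 3157169457/742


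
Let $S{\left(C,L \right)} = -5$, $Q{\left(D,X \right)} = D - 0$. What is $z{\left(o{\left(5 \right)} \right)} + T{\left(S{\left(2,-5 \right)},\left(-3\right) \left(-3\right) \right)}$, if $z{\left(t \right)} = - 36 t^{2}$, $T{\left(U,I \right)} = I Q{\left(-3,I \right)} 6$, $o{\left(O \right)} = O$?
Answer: $-1062$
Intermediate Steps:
$Q{\left(D,X \right)} = D$ ($Q{\left(D,X \right)} = D + 0 = D$)
$T{\left(U,I \right)} = - 18 I$ ($T{\left(U,I \right)} = I \left(-3\right) 6 = - 3 I 6 = - 18 I$)
$z{\left(o{\left(5 \right)} \right)} + T{\left(S{\left(2,-5 \right)},\left(-3\right) \left(-3\right) \right)} = - 36 \cdot 5^{2} - 18 \left(\left(-3\right) \left(-3\right)\right) = \left(-36\right) 25 - 162 = -900 - 162 = -1062$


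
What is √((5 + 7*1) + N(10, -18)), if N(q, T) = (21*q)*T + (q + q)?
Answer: 2*I*√937 ≈ 61.221*I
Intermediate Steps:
N(q, T) = 2*q + 21*T*q (N(q, T) = 21*T*q + 2*q = 2*q + 21*T*q)
√((5 + 7*1) + N(10, -18)) = √((5 + 7*1) + 10*(2 + 21*(-18))) = √((5 + 7) + 10*(2 - 378)) = √(12 + 10*(-376)) = √(12 - 3760) = √(-3748) = 2*I*√937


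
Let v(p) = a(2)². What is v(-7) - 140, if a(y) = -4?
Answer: -124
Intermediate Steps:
v(p) = 16 (v(p) = (-4)² = 16)
v(-7) - 140 = 16 - 140 = -124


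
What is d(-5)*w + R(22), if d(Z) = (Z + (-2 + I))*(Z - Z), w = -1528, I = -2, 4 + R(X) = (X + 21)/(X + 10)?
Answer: -85/32 ≈ -2.6563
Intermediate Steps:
R(X) = -4 + (21 + X)/(10 + X) (R(X) = -4 + (X + 21)/(X + 10) = -4 + (21 + X)/(10 + X))
d(Z) = 0 (d(Z) = (Z + (-2 - 2))*(Z - Z) = (Z - 4)*0 = (-4 + Z)*0 = 0)
d(-5)*w + R(22) = 0*(-1528) + (-19 - 3*22)/(10 + 22) = 0 + (-19 - 66)/32 = 0 + (1/32)*(-85) = 0 - 85/32 = -85/32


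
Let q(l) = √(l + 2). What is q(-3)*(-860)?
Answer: -860*I ≈ -860.0*I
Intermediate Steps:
q(l) = √(2 + l)
q(-3)*(-860) = √(2 - 3)*(-860) = √(-1)*(-860) = I*(-860) = -860*I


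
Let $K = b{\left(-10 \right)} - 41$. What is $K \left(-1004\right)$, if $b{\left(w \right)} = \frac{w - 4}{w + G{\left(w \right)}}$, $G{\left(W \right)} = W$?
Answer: $\frac{202306}{5} \approx 40461.0$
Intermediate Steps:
$b{\left(w \right)} = \frac{-4 + w}{2 w}$ ($b{\left(w \right)} = \frac{w - 4}{w + w} = \frac{-4 + w}{2 w}$)
$K = - \frac{403}{10}$ ($K = \frac{-4 - 10}{2 \left(-10\right)} - 41 = \frac{1}{2} \left(- \frac{1}{10}\right) \left(-14\right) - 41 = \frac{7}{10} - 41 = - \frac{403}{10} \approx -40.3$)
$K \left(-1004\right) = \left(- \frac{403}{10}\right) \left(-1004\right) = \frac{202306}{5}$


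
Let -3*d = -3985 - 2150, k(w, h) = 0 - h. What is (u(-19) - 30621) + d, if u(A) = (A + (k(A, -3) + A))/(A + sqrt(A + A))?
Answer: -85723/3 + 5*I*sqrt(38)/57 ≈ -28574.0 + 0.54074*I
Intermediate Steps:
k(w, h) = -h
d = 2045 (d = -(-3985 - 2150)/3 = -1/3*(-6135) = 2045)
u(A) = (3 + 2*A)/(A + sqrt(2)*sqrt(A)) (u(A) = (A + (-1*(-3) + A))/(A + sqrt(A + A)) = (A + (3 + A))/(A + sqrt(2*A)) = (3 + 2*A)/(A + sqrt(2)*sqrt(A)))
(u(-19) - 30621) + d = ((3 + 2*(-19))/(-19 + sqrt(2)*sqrt(-19)) - 30621) + 2045 = ((3 - 38)/(-19 + sqrt(2)*(I*sqrt(19))) - 30621) + 2045 = (-35/(-19 + I*sqrt(38)) - 30621) + 2045 = (-30621 - 35/(-19 + I*sqrt(38))) + 2045 = -28576 - 35/(-19 + I*sqrt(38))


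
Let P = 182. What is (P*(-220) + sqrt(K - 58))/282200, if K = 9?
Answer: -1001/7055 + 7*I/282200 ≈ -0.14189 + 2.4805e-5*I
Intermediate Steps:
(P*(-220) + sqrt(K - 58))/282200 = (182*(-220) + sqrt(9 - 58))/282200 = (-40040 + sqrt(-49))*(1/282200) = (-40040 + 7*I)*(1/282200) = -1001/7055 + 7*I/282200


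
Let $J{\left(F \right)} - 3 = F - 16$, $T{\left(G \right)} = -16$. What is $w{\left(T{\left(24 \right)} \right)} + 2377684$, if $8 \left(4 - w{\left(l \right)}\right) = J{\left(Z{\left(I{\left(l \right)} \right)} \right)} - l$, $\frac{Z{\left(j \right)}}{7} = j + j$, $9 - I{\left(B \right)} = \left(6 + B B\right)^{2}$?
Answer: $\frac{19982391}{8} \approx 2.4978 \cdot 10^{6}$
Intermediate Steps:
$I{\left(B \right)} = 9 - \left(6 + B^{2}\right)^{2}$ ($I{\left(B \right)} = 9 - \left(6 + B B\right)^{2} = 9 - \left(6 + B^{2}\right)^{2}$)
$Z{\left(j \right)} = 14 j$ ($Z{\left(j \right)} = 7 \left(j + j\right) = 7 \cdot 2 j = 14 j$)
$J{\left(F \right)} = -13 + F$ ($J{\left(F \right)} = 3 + \left(F - 16\right) = 3 + \left(-16 + F\right) = -13 + F$)
$w{\left(l \right)} = - \frac{81}{8} + \frac{l}{8} + \frac{7 \left(6 + l^{2}\right)^{2}}{4}$ ($w{\left(l \right)} = 4 - \frac{\left(-13 + 14 \left(9 - \left(6 + l^{2}\right)^{2}\right)\right) - l}{8} = 4 - \frac{\left(-13 - \left(-126 + 14 \left(6 + l^{2}\right)^{2}\right)\right) - l}{8} = 4 - \frac{\left(113 - 14 \left(6 + l^{2}\right)^{2}\right) - l}{8} = 4 - \frac{113 - l - 14 \left(6 + l^{2}\right)^{2}}{8} = 4 + \left(- \frac{113}{8} + \frac{l}{8} + \frac{7 \left(6 + l^{2}\right)^{2}}{4}\right) = - \frac{81}{8} + \frac{l}{8} + \frac{7 \left(6 + l^{2}\right)^{2}}{4}$)
$w{\left(T{\left(24 \right)} \right)} + 2377684 = \left(- \frac{81}{8} + \frac{1}{8} \left(-16\right) + \frac{7 \left(6 + \left(-16\right)^{2}\right)^{2}}{4}\right) + 2377684 = \left(- \frac{81}{8} - 2 + \frac{7 \left(6 + 256\right)^{2}}{4}\right) + 2377684 = \left(- \frac{81}{8} - 2 + \frac{7 \cdot 262^{2}}{4}\right) + 2377684 = \left(- \frac{81}{8} - 2 + \frac{7}{4} \cdot 68644\right) + 2377684 = \left(- \frac{81}{8} - 2 + 120127\right) + 2377684 = \frac{960919}{8} + 2377684 = \frac{19982391}{8}$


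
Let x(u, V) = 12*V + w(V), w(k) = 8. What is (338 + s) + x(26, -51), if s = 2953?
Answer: 2687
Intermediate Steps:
x(u, V) = 8 + 12*V (x(u, V) = 12*V + 8 = 8 + 12*V)
(338 + s) + x(26, -51) = (338 + 2953) + (8 + 12*(-51)) = 3291 + (8 - 612) = 3291 - 604 = 2687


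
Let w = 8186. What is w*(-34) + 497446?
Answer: 219122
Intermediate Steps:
w*(-34) + 497446 = 8186*(-34) + 497446 = -278324 + 497446 = 219122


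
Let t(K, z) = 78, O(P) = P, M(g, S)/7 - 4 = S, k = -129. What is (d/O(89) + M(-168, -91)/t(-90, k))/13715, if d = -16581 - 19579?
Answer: -958227/31736510 ≈ -0.030193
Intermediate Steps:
M(g, S) = 28 + 7*S
d = -36160
(d/O(89) + M(-168, -91)/t(-90, k))/13715 = (-36160/89 + (28 + 7*(-91))/78)/13715 = (-36160*1/89 + (28 - 637)*(1/78))*(1/13715) = (-36160/89 - 609*1/78)*(1/13715) = (-36160/89 - 203/26)*(1/13715) = -958227/2314*1/13715 = -958227/31736510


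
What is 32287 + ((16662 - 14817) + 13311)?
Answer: 47443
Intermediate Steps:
32287 + ((16662 - 14817) + 13311) = 32287 + (1845 + 13311) = 32287 + 15156 = 47443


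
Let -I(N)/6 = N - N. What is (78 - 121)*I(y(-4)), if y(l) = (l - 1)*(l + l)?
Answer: 0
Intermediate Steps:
y(l) = 2*l*(-1 + l) (y(l) = (-1 + l)*(2*l) = 2*l*(-1 + l))
I(N) = 0 (I(N) = -6*(N - N) = -6*0 = 0)
(78 - 121)*I(y(-4)) = (78 - 121)*0 = -43*0 = 0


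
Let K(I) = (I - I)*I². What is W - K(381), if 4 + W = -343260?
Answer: -343264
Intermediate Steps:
W = -343264 (W = -4 - 343260 = -343264)
K(I) = 0 (K(I) = 0*I² = 0)
W - K(381) = -343264 - 1*0 = -343264 + 0 = -343264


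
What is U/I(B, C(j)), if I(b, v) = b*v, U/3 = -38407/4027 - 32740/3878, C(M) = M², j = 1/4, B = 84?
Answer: -561572652/54658471 ≈ -10.274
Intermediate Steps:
j = ¼ ≈ 0.25000
U = -421179489/7808353 (U = 3*(-38407/4027 - 32740/3878) = 3*(-38407*1/4027 - 32740*1/3878) = 3*(-38407/4027 - 16370/1939) = 3*(-140393163/7808353) = -421179489/7808353 ≈ -53.940)
U/I(B, C(j)) = -421179489/(7808353*(84*(¼)²)) = -421179489/(7808353*(84*(1/16))) = -421179489/(7808353*21/4) = -421179489/7808353*4/21 = -561572652/54658471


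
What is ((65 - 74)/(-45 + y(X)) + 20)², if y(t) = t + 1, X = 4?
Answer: 654481/1600 ≈ 409.05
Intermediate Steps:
y(t) = 1 + t
((65 - 74)/(-45 + y(X)) + 20)² = ((65 - 74)/(-45 + (1 + 4)) + 20)² = (-9/(-45 + 5) + 20)² = (-9/(-40) + 20)² = (-9*(-1/40) + 20)² = (9/40 + 20)² = (809/40)² = 654481/1600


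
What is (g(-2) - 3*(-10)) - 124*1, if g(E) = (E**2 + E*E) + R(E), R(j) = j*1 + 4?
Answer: -84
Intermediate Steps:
R(j) = 4 + j (R(j) = j + 4 = 4 + j)
g(E) = 4 + E + 2*E**2 (g(E) = (E**2 + E*E) + (4 + E) = (E**2 + E**2) + (4 + E) = 2*E**2 + (4 + E) = 4 + E + 2*E**2)
(g(-2) - 3*(-10)) - 124*1 = ((4 - 2 + 2*(-2)**2) - 3*(-10)) - 124*1 = ((4 - 2 + 2*4) + 30) - 124 = ((4 - 2 + 8) + 30) - 124 = (10 + 30) - 124 = 40 - 124 = -84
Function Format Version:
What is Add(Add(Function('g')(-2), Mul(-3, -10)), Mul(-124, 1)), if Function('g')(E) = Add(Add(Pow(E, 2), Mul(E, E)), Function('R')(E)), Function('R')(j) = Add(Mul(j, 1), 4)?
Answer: -84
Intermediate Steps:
Function('R')(j) = Add(4, j) (Function('R')(j) = Add(j, 4) = Add(4, j))
Function('g')(E) = Add(4, E, Mul(2, Pow(E, 2))) (Function('g')(E) = Add(Add(Pow(E, 2), Mul(E, E)), Add(4, E)) = Add(Add(Pow(E, 2), Pow(E, 2)), Add(4, E)) = Add(Mul(2, Pow(E, 2)), Add(4, E)) = Add(4, E, Mul(2, Pow(E, 2))))
Add(Add(Function('g')(-2), Mul(-3, -10)), Mul(-124, 1)) = Add(Add(Add(4, -2, Mul(2, Pow(-2, 2))), Mul(-3, -10)), Mul(-124, 1)) = Add(Add(Add(4, -2, Mul(2, 4)), 30), -124) = Add(Add(Add(4, -2, 8), 30), -124) = Add(Add(10, 30), -124) = Add(40, -124) = -84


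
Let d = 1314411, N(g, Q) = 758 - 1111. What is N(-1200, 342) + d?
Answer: 1314058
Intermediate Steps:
N(g, Q) = -353
N(-1200, 342) + d = -353 + 1314411 = 1314058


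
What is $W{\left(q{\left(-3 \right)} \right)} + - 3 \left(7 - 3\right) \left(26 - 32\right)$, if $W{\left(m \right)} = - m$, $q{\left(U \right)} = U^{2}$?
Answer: $63$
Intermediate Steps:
$W{\left(q{\left(-3 \right)} \right)} + - 3 \left(7 - 3\right) \left(26 - 32\right) = - \left(-3\right)^{2} + - 3 \left(7 - 3\right) \left(26 - 32\right) = \left(-1\right) 9 + \left(-3\right) 4 \left(-6\right) = -9 - -72 = -9 + 72 = 63$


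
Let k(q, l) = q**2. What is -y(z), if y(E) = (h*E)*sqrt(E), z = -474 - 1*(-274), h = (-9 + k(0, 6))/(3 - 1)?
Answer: -9000*I*sqrt(2) ≈ -12728.0*I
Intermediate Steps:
h = -9/2 (h = (-9 + 0**2)/(3 - 1) = (-9 + 0)/2 = -9*1/2 = -9/2 ≈ -4.5000)
z = -200 (z = -474 + 274 = -200)
y(E) = -9*E**(3/2)/2 (y(E) = (-9*E/2)*sqrt(E) = -9*E**(3/2)/2)
-y(z) = -(-9)*(-200)**(3/2)/2 = -(-9)*(-2000*I*sqrt(2))/2 = -9000*I*sqrt(2)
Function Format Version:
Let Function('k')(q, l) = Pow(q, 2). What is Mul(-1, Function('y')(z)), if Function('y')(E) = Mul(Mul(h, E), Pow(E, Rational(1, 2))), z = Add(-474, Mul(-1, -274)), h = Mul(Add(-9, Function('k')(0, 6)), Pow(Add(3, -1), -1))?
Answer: Mul(-9000, I, Pow(2, Rational(1, 2))) ≈ Mul(-12728., I)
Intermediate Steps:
h = Rational(-9, 2) (h = Mul(Add(-9, Pow(0, 2)), Pow(Add(3, -1), -1)) = Mul(Add(-9, 0), Pow(2, -1)) = Mul(-9, Rational(1, 2)) = Rational(-9, 2) ≈ -4.5000)
z = -200 (z = Add(-474, 274) = -200)
Function('y')(E) = Mul(Rational(-9, 2), Pow(E, Rational(3, 2))) (Function('y')(E) = Mul(Mul(Rational(-9, 2), E), Pow(E, Rational(1, 2))) = Mul(Rational(-9, 2), Pow(E, Rational(3, 2))))
Mul(-1, Function('y')(z)) = Mul(-1, Mul(Rational(-9, 2), Pow(-200, Rational(3, 2)))) = Mul(-1, Mul(Rational(-9, 2), Mul(-2000, I, Pow(2, Rational(1, 2))))) = Mul(-1, Mul(9000, I, Pow(2, Rational(1, 2)))) = Mul(-9000, I, Pow(2, Rational(1, 2)))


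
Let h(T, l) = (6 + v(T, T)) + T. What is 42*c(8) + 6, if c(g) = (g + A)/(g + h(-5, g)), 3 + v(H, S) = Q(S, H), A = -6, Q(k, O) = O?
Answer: 90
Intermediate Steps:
v(H, S) = -3 + H
h(T, l) = 3 + 2*T (h(T, l) = (6 + (-3 + T)) + T = (3 + T) + T = 3 + 2*T)
c(g) = (-6 + g)/(-7 + g) (c(g) = (g - 6)/(g + (3 + 2*(-5))) = (-6 + g)/(g + (3 - 10)) = (-6 + g)/(g - 7) = (-6 + g)/(-7 + g))
42*c(8) + 6 = 42*((-6 + 8)/(-7 + 8)) + 6 = 42*(2/1) + 6 = 42*(1*2) + 6 = 42*2 + 6 = 84 + 6 = 90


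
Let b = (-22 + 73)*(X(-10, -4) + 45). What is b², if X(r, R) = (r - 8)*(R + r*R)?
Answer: 945747009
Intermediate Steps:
X(r, R) = (-8 + r)*(R + R*r)
b = -30753 (b = (-22 + 73)*(-4*(-8 + (-10)² - 7*(-10)) + 45) = 51*(-4*(-8 + 100 + 70) + 45) = 51*(-4*162 + 45) = 51*(-648 + 45) = 51*(-603) = -30753)
b² = (-30753)² = 945747009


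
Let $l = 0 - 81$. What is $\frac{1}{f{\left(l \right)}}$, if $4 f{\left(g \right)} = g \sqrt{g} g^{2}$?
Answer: $\frac{4 i}{4782969} \approx 8.363 \cdot 10^{-7} i$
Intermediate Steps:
$l = -81$
$f{\left(g \right)} = \frac{g^{\frac{7}{2}}}{4}$ ($f{\left(g \right)} = \frac{g \sqrt{g} g^{2}}{4} = \frac{g^{\frac{3}{2}} g^{2}}{4} = \frac{g^{\frac{7}{2}}}{4}$)
$\frac{1}{f{\left(l \right)}} = \frac{1}{\frac{1}{4} \left(-81\right)^{\frac{7}{2}}} = \frac{1}{\frac{1}{4} \left(- 4782969 i\right)} = \frac{1}{\left(- \frac{4782969}{4}\right) i} = \frac{4 i}{4782969}$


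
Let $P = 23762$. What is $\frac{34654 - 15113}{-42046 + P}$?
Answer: $- \frac{19541}{18284} \approx -1.0687$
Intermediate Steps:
$\frac{34654 - 15113}{-42046 + P} = \frac{34654 - 15113}{-42046 + 23762} = \frac{19541}{-18284} = 19541 \left(- \frac{1}{18284}\right) = - \frac{19541}{18284}$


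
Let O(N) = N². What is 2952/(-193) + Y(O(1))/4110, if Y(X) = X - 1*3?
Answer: -6066553/396615 ≈ -15.296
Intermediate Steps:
Y(X) = -3 + X (Y(X) = X - 3 = -3 + X)
2952/(-193) + Y(O(1))/4110 = 2952/(-193) + (-3 + 1²)/4110 = 2952*(-1/193) + (-3 + 1)*(1/4110) = -2952/193 - 2*1/4110 = -2952/193 - 1/2055 = -6066553/396615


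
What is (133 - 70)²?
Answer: 3969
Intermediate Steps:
(133 - 70)² = 63² = 3969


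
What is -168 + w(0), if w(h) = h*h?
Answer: -168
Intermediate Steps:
w(h) = h²
-168 + w(0) = -168 + 0² = -168 + 0 = -168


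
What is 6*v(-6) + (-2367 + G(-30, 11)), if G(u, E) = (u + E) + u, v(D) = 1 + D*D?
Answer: -2194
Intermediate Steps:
v(D) = 1 + D²
G(u, E) = E + 2*u (G(u, E) = (E + u) + u = E + 2*u)
6*v(-6) + (-2367 + G(-30, 11)) = 6*(1 + (-6)²) + (-2367 + (11 + 2*(-30))) = 6*(1 + 36) + (-2367 + (11 - 60)) = 6*37 + (-2367 - 49) = 222 - 2416 = -2194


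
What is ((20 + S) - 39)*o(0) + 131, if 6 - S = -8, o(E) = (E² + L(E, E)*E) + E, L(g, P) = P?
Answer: 131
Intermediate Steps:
o(E) = E + 2*E² (o(E) = (E² + E*E) + E = (E² + E²) + E = 2*E² + E = E + 2*E²)
S = 14 (S = 6 - 1*(-8) = 6 + 8 = 14)
((20 + S) - 39)*o(0) + 131 = ((20 + 14) - 39)*(0*(1 + 2*0)) + 131 = (34 - 39)*(0*(1 + 0)) + 131 = -0 + 131 = -5*0 + 131 = 0 + 131 = 131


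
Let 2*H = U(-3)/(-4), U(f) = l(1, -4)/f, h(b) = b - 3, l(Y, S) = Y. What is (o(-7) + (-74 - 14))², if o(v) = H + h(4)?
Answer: 4355569/576 ≈ 7561.8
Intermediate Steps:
h(b) = -3 + b
U(f) = 1/f
H = 1/24 (H = (1/(-3*(-4)))/2 = (-⅓*(-¼))/2 = (½)*(1/12) = 1/24 ≈ 0.041667)
o(v) = 25/24 (o(v) = 1/24 + (-3 + 4) = 1/24 + 1 = 25/24)
(o(-7) + (-74 - 14))² = (25/24 + (-74 - 14))² = (25/24 - 88)² = (-2087/24)² = 4355569/576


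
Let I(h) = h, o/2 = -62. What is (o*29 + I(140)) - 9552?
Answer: -13008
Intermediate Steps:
o = -124 (o = 2*(-62) = -124)
(o*29 + I(140)) - 9552 = (-124*29 + 140) - 9552 = (-3596 + 140) - 9552 = -3456 - 9552 = -13008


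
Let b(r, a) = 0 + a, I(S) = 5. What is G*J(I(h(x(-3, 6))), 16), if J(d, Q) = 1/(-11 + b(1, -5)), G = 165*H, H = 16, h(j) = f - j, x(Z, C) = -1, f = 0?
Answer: -165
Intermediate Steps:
h(j) = -j (h(j) = 0 - j = -j)
b(r, a) = a
G = 2640 (G = 165*16 = 2640)
J(d, Q) = -1/16 (J(d, Q) = 1/(-11 - 5) = 1/(-16) = -1/16)
G*J(I(h(x(-3, 6))), 16) = 2640*(-1/16) = -165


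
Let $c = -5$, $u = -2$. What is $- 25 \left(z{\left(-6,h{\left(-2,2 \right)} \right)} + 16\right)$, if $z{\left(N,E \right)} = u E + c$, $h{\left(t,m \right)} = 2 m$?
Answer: $-75$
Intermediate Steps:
$z{\left(N,E \right)} = -5 - 2 E$ ($z{\left(N,E \right)} = - 2 E - 5 = -5 - 2 E$)
$- 25 \left(z{\left(-6,h{\left(-2,2 \right)} \right)} + 16\right) = - 25 \left(\left(-5 - 2 \cdot 2 \cdot 2\right) + 16\right) = - 25 \left(\left(-5 - 8\right) + 16\right) = - 25 \left(-13 + 16\right) = \left(-25\right) 3 = -75$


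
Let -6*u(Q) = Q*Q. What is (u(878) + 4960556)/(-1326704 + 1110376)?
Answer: -7248113/324492 ≈ -22.337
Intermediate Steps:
u(Q) = -Q**2/6 (u(Q) = -Q*Q/6 = -Q**2/6)
(u(878) + 4960556)/(-1326704 + 1110376) = (-1/6*878**2 + 4960556)/(-1326704 + 1110376) = (-1/6*770884 + 4960556)/(-216328) = (-385442/3 + 4960556)*(-1/216328) = (14496226/3)*(-1/216328) = -7248113/324492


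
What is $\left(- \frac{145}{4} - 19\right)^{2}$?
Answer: $\frac{48841}{16} \approx 3052.6$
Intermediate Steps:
$\left(- \frac{145}{4} - 19\right)^{2} = \left(- \frac{221}{4}\right)^{2} = \frac{48841}{16}$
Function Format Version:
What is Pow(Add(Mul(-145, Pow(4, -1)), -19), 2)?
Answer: Rational(48841, 16) ≈ 3052.6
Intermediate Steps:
Pow(Add(Mul(-145, Pow(4, -1)), -19), 2) = Pow(Add(Mul(-145, Rational(1, 4)), -19), 2) = Pow(Add(Rational(-145, 4), -19), 2) = Pow(Rational(-221, 4), 2) = Rational(48841, 16)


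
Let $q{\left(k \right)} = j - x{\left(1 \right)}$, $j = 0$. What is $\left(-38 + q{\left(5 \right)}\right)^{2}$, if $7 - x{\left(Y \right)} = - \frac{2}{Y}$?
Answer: $2209$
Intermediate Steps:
$x{\left(Y \right)} = 7 + \frac{2}{Y}$ ($x{\left(Y \right)} = 7 - - \frac{2}{Y} = 7 + \frac{2}{Y}$)
$q{\left(k \right)} = -9$ ($q{\left(k \right)} = 0 - \left(7 + \frac{2}{1}\right) = 0 - \left(7 + 2 \cdot 1\right) = 0 - \left(7 + 2\right) = 0 - 9 = -9$)
$\left(-38 + q{\left(5 \right)}\right)^{2} = \left(-38 - 9\right)^{2} = \left(-47\right)^{2} = 2209$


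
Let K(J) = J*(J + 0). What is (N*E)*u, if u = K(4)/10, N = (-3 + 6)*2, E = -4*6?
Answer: -1152/5 ≈ -230.40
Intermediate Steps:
K(J) = J² (K(J) = J*J = J²)
E = -24
N = 6 (N = 3*2 = 6)
u = 8/5 (u = 4²/10 = 16*(⅒) = 8/5 ≈ 1.6000)
(N*E)*u = (6*(-24))*(8/5) = -144*8/5 = -1152/5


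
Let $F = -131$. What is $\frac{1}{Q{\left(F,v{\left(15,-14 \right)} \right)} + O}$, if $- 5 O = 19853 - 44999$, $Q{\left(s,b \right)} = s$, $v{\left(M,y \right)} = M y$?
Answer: $\frac{5}{24491} \approx 0.00020416$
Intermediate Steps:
$O = \frac{25146}{5}$ ($O = - \frac{19853 - 44999}{5} = \left(- \frac{1}{5}\right) \left(-25146\right) = \frac{25146}{5} \approx 5029.2$)
$\frac{1}{Q{\left(F,v{\left(15,-14 \right)} \right)} + O} = \frac{1}{-131 + \frac{25146}{5}} = \frac{1}{\frac{24491}{5}} = \frac{5}{24491}$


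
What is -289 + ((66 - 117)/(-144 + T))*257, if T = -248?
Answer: -100181/392 ≈ -255.56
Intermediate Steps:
-289 + ((66 - 117)/(-144 + T))*257 = -289 + ((66 - 117)/(-144 - 248))*257 = -289 - 51/(-392)*257 = -289 - 51*(-1/392)*257 = -289 + (51/392)*257 = -289 + 13107/392 = -100181/392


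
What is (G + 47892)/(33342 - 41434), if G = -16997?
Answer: -30895/8092 ≈ -3.8180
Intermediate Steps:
(G + 47892)/(33342 - 41434) = (-16997 + 47892)/(33342 - 41434) = 30895/(-8092) = 30895*(-1/8092) = -30895/8092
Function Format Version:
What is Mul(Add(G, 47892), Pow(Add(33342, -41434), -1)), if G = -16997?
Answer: Rational(-30895, 8092) ≈ -3.8180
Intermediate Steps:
Mul(Add(G, 47892), Pow(Add(33342, -41434), -1)) = Mul(Add(-16997, 47892), Pow(Add(33342, -41434), -1)) = Mul(30895, Pow(-8092, -1)) = Mul(30895, Rational(-1, 8092)) = Rational(-30895, 8092)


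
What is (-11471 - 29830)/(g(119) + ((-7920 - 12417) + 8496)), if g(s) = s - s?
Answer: 13767/3947 ≈ 3.4880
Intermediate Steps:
g(s) = 0
(-11471 - 29830)/(g(119) + ((-7920 - 12417) + 8496)) = (-11471 - 29830)/(0 + ((-7920 - 12417) + 8496)) = -41301/(0 + (-20337 + 8496)) = -41301/(0 - 11841) = -41301/(-11841) = -41301*(-1/11841) = 13767/3947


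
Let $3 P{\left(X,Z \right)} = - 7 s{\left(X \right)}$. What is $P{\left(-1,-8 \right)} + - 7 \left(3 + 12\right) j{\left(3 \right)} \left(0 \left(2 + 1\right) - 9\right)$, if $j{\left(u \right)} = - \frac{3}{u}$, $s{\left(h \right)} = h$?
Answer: $- \frac{2828}{3} \approx -942.67$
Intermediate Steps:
$P{\left(X,Z \right)} = - \frac{7 X}{3}$ ($P{\left(X,Z \right)} = \frac{\left(-7\right) X}{3} = - \frac{7 X}{3}$)
$P{\left(-1,-8 \right)} + - 7 \left(3 + 12\right) j{\left(3 \right)} \left(0 \left(2 + 1\right) - 9\right) = \left(- \frac{7}{3}\right) \left(-1\right) + - 7 \left(3 + 12\right) - \frac{3}{3} \left(0 \left(2 + 1\right) - 9\right) = \frac{7}{3} + \left(-7\right) 15 \left(-3\right) \frac{1}{3} \left(0 \cdot 3 - 9\right) = \frac{7}{3} - 105 \left(- (0 - 9)\right) = \frac{7}{3} - 105 \left(\left(-1\right) \left(-9\right)\right) = \frac{7}{3} - 945 = - \frac{2828}{3}$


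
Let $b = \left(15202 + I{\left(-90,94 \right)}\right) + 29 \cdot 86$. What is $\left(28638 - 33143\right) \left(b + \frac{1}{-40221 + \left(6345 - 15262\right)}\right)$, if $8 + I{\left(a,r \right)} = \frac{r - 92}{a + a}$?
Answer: $- \frac{17619891968633}{221121} \approx -7.9684 \cdot 10^{7}$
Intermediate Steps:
$I{\left(a,r \right)} = -8 + \frac{-92 + r}{2 a}$ ($I{\left(a,r \right)} = -8 + \frac{r - 92}{a + a} = -8 + \frac{-92 + r}{2 a}$)
$b = \frac{1591919}{90}$ ($b = \left(15202 + \frac{-92 + 94 - -1440}{2 \left(-90\right)}\right) + 29 \cdot 86 = \left(15202 + \frac{1}{2} \left(- \frac{1}{90}\right) \left(-92 + 94 + 1440\right)\right) + 2494 = \left(15202 + \frac{1}{2} \left(- \frac{1}{90}\right) 1442\right) + 2494 = \left(15202 - \frac{721}{90}\right) + 2494 = \frac{1367459}{90} + 2494 = \frac{1591919}{90} \approx 17688.0$)
$\left(28638 - 33143\right) \left(b + \frac{1}{-40221 + \left(6345 - 15262\right)}\right) = \left(28638 - 33143\right) \left(\frac{1591919}{90} + \frac{1}{-40221 + \left(6345 - 15262\right)}\right) = - 4505 \left(\frac{1591919}{90} + \frac{1}{-40221 - 8917}\right) = - 4505 \left(\frac{1591919}{90} + \frac{1}{-49138}\right) = - 4505 \left(\frac{1591919}{90} - \frac{1}{49138}\right) = \left(-4505\right) \frac{19555928933}{1105605} = - \frac{17619891968633}{221121}$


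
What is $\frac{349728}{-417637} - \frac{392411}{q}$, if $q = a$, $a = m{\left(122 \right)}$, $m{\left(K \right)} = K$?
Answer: $- \frac{163928019623}{50951714} \approx -3217.3$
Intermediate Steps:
$a = 122$
$q = 122$
$\frac{349728}{-417637} - \frac{392411}{q} = \frac{349728}{-417637} - \frac{392411}{122} = 349728 \left(- \frac{1}{417637}\right) - \frac{392411}{122} = - \frac{349728}{417637} - \frac{392411}{122} = - \frac{163928019623}{50951714}$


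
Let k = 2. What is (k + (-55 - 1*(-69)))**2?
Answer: 256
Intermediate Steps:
(k + (-55 - 1*(-69)))**2 = (2 + (-55 - 1*(-69)))**2 = (2 + (-55 + 69))**2 = (2 + 14)**2 = 16**2 = 256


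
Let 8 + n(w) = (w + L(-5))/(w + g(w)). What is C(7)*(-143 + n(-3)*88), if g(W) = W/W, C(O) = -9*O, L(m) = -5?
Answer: 31185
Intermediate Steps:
g(W) = 1
n(w) = -8 + (-5 + w)/(1 + w) (n(w) = -8 + (w - 5)/(w + 1) = -8 + (-5 + w)/(1 + w))
C(7)*(-143 + n(-3)*88) = (-9*7)*(-143 + ((-13 - 7*(-3))/(1 - 3))*88) = -63*(-143 + ((-13 + 21)/(-2))*88) = -63*(-143 - ½*8*88) = -63*(-143 - 4*88) = -63*(-143 - 352) = -63*(-495) = 31185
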